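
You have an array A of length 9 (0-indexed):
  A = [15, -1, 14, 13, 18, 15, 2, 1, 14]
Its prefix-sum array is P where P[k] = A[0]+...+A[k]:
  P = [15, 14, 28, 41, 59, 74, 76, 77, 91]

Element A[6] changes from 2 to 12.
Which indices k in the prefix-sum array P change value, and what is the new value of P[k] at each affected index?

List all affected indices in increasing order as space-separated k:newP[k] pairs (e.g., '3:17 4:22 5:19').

Answer: 6:86 7:87 8:101

Derivation:
P[k] = A[0] + ... + A[k]
P[k] includes A[6] iff k >= 6
Affected indices: 6, 7, ..., 8; delta = 10
  P[6]: 76 + 10 = 86
  P[7]: 77 + 10 = 87
  P[8]: 91 + 10 = 101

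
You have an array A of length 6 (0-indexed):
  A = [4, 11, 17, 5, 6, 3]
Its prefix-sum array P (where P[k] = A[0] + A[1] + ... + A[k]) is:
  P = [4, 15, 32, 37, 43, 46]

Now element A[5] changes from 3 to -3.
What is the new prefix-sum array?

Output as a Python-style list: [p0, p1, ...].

Change: A[5] 3 -> -3, delta = -6
P[k] for k < 5: unchanged (A[5] not included)
P[k] for k >= 5: shift by delta = -6
  P[0] = 4 + 0 = 4
  P[1] = 15 + 0 = 15
  P[2] = 32 + 0 = 32
  P[3] = 37 + 0 = 37
  P[4] = 43 + 0 = 43
  P[5] = 46 + -6 = 40

Answer: [4, 15, 32, 37, 43, 40]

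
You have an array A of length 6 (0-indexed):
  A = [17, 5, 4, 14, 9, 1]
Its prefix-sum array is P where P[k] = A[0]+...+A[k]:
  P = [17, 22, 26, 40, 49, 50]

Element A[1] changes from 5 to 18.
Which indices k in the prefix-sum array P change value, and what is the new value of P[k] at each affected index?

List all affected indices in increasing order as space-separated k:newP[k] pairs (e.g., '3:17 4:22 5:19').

P[k] = A[0] + ... + A[k]
P[k] includes A[1] iff k >= 1
Affected indices: 1, 2, ..., 5; delta = 13
  P[1]: 22 + 13 = 35
  P[2]: 26 + 13 = 39
  P[3]: 40 + 13 = 53
  P[4]: 49 + 13 = 62
  P[5]: 50 + 13 = 63

Answer: 1:35 2:39 3:53 4:62 5:63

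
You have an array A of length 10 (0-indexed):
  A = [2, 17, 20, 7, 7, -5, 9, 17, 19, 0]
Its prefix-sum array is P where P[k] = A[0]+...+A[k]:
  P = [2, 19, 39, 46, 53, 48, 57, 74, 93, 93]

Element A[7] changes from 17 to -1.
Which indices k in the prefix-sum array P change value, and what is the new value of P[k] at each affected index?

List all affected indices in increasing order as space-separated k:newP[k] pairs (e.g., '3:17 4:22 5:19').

P[k] = A[0] + ... + A[k]
P[k] includes A[7] iff k >= 7
Affected indices: 7, 8, ..., 9; delta = -18
  P[7]: 74 + -18 = 56
  P[8]: 93 + -18 = 75
  P[9]: 93 + -18 = 75

Answer: 7:56 8:75 9:75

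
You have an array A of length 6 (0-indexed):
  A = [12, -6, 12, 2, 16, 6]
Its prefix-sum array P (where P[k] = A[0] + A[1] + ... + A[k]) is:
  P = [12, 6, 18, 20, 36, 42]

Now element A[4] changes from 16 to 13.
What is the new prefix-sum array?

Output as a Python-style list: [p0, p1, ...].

Answer: [12, 6, 18, 20, 33, 39]

Derivation:
Change: A[4] 16 -> 13, delta = -3
P[k] for k < 4: unchanged (A[4] not included)
P[k] for k >= 4: shift by delta = -3
  P[0] = 12 + 0 = 12
  P[1] = 6 + 0 = 6
  P[2] = 18 + 0 = 18
  P[3] = 20 + 0 = 20
  P[4] = 36 + -3 = 33
  P[5] = 42 + -3 = 39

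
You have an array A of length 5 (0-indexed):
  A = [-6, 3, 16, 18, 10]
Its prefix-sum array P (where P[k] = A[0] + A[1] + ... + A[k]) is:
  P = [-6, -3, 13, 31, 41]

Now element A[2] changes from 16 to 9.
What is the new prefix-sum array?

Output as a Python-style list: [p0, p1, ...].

Answer: [-6, -3, 6, 24, 34]

Derivation:
Change: A[2] 16 -> 9, delta = -7
P[k] for k < 2: unchanged (A[2] not included)
P[k] for k >= 2: shift by delta = -7
  P[0] = -6 + 0 = -6
  P[1] = -3 + 0 = -3
  P[2] = 13 + -7 = 6
  P[3] = 31 + -7 = 24
  P[4] = 41 + -7 = 34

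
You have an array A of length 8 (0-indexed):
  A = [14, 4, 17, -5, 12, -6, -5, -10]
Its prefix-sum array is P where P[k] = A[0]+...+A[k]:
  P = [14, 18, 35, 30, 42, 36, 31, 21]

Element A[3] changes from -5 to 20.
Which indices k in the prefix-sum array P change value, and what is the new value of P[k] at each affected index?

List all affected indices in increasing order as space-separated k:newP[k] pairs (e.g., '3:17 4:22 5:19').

Answer: 3:55 4:67 5:61 6:56 7:46

Derivation:
P[k] = A[0] + ... + A[k]
P[k] includes A[3] iff k >= 3
Affected indices: 3, 4, ..., 7; delta = 25
  P[3]: 30 + 25 = 55
  P[4]: 42 + 25 = 67
  P[5]: 36 + 25 = 61
  P[6]: 31 + 25 = 56
  P[7]: 21 + 25 = 46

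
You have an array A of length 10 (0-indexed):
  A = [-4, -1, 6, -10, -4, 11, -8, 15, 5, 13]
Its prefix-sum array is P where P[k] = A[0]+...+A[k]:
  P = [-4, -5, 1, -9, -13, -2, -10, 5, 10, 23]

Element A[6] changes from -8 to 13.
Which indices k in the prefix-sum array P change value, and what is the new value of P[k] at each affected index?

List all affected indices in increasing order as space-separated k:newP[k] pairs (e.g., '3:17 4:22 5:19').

P[k] = A[0] + ... + A[k]
P[k] includes A[6] iff k >= 6
Affected indices: 6, 7, ..., 9; delta = 21
  P[6]: -10 + 21 = 11
  P[7]: 5 + 21 = 26
  P[8]: 10 + 21 = 31
  P[9]: 23 + 21 = 44

Answer: 6:11 7:26 8:31 9:44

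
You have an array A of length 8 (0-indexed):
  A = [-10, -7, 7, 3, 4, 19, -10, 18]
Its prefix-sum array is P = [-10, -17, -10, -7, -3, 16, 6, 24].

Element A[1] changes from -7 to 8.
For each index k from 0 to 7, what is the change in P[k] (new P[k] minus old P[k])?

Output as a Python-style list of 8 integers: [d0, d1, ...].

Element change: A[1] -7 -> 8, delta = 15
For k < 1: P[k] unchanged, delta_P[k] = 0
For k >= 1: P[k] shifts by exactly 15
Delta array: [0, 15, 15, 15, 15, 15, 15, 15]

Answer: [0, 15, 15, 15, 15, 15, 15, 15]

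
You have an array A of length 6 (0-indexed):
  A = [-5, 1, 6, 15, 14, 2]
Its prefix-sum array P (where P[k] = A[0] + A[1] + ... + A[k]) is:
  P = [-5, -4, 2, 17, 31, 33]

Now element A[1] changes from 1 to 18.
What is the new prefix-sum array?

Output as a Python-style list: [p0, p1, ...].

Change: A[1] 1 -> 18, delta = 17
P[k] for k < 1: unchanged (A[1] not included)
P[k] for k >= 1: shift by delta = 17
  P[0] = -5 + 0 = -5
  P[1] = -4 + 17 = 13
  P[2] = 2 + 17 = 19
  P[3] = 17 + 17 = 34
  P[4] = 31 + 17 = 48
  P[5] = 33 + 17 = 50

Answer: [-5, 13, 19, 34, 48, 50]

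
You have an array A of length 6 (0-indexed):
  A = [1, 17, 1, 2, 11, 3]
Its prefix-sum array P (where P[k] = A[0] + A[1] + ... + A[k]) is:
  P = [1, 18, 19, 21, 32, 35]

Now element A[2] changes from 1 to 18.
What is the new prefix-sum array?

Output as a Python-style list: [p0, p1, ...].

Change: A[2] 1 -> 18, delta = 17
P[k] for k < 2: unchanged (A[2] not included)
P[k] for k >= 2: shift by delta = 17
  P[0] = 1 + 0 = 1
  P[1] = 18 + 0 = 18
  P[2] = 19 + 17 = 36
  P[3] = 21 + 17 = 38
  P[4] = 32 + 17 = 49
  P[5] = 35 + 17 = 52

Answer: [1, 18, 36, 38, 49, 52]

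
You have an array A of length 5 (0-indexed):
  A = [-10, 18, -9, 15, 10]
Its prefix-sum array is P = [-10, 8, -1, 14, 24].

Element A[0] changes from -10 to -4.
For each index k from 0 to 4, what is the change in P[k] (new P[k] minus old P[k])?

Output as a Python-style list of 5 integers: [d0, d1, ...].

Answer: [6, 6, 6, 6, 6]

Derivation:
Element change: A[0] -10 -> -4, delta = 6
For k < 0: P[k] unchanged, delta_P[k] = 0
For k >= 0: P[k] shifts by exactly 6
Delta array: [6, 6, 6, 6, 6]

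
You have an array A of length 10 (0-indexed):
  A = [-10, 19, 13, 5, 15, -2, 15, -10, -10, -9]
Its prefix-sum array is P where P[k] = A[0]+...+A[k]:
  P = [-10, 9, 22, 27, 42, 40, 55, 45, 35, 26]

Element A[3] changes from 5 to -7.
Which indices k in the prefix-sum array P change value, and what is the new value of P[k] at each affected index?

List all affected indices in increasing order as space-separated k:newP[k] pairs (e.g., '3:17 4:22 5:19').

Answer: 3:15 4:30 5:28 6:43 7:33 8:23 9:14

Derivation:
P[k] = A[0] + ... + A[k]
P[k] includes A[3] iff k >= 3
Affected indices: 3, 4, ..., 9; delta = -12
  P[3]: 27 + -12 = 15
  P[4]: 42 + -12 = 30
  P[5]: 40 + -12 = 28
  P[6]: 55 + -12 = 43
  P[7]: 45 + -12 = 33
  P[8]: 35 + -12 = 23
  P[9]: 26 + -12 = 14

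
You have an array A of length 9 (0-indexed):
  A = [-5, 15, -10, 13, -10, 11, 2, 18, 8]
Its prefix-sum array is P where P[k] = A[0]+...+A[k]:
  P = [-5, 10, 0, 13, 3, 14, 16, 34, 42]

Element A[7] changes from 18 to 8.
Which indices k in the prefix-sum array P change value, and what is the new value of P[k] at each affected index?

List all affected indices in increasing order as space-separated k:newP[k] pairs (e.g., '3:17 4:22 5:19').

Answer: 7:24 8:32

Derivation:
P[k] = A[0] + ... + A[k]
P[k] includes A[7] iff k >= 7
Affected indices: 7, 8, ..., 8; delta = -10
  P[7]: 34 + -10 = 24
  P[8]: 42 + -10 = 32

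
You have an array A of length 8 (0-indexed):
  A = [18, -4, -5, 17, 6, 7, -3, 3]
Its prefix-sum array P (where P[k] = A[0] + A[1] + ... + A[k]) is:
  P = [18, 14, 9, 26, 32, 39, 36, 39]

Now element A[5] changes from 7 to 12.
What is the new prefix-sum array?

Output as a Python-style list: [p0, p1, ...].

Answer: [18, 14, 9, 26, 32, 44, 41, 44]

Derivation:
Change: A[5] 7 -> 12, delta = 5
P[k] for k < 5: unchanged (A[5] not included)
P[k] for k >= 5: shift by delta = 5
  P[0] = 18 + 0 = 18
  P[1] = 14 + 0 = 14
  P[2] = 9 + 0 = 9
  P[3] = 26 + 0 = 26
  P[4] = 32 + 0 = 32
  P[5] = 39 + 5 = 44
  P[6] = 36 + 5 = 41
  P[7] = 39 + 5 = 44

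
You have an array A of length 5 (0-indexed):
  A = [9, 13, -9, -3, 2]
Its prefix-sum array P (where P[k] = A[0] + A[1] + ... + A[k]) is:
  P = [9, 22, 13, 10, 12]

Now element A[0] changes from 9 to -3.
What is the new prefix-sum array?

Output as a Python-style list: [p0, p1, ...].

Change: A[0] 9 -> -3, delta = -12
P[k] for k < 0: unchanged (A[0] not included)
P[k] for k >= 0: shift by delta = -12
  P[0] = 9 + -12 = -3
  P[1] = 22 + -12 = 10
  P[2] = 13 + -12 = 1
  P[3] = 10 + -12 = -2
  P[4] = 12 + -12 = 0

Answer: [-3, 10, 1, -2, 0]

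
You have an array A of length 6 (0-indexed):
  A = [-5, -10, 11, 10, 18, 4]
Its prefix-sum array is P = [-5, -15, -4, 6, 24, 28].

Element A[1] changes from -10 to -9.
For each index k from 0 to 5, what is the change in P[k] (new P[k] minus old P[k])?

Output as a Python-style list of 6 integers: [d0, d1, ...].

Answer: [0, 1, 1, 1, 1, 1]

Derivation:
Element change: A[1] -10 -> -9, delta = 1
For k < 1: P[k] unchanged, delta_P[k] = 0
For k >= 1: P[k] shifts by exactly 1
Delta array: [0, 1, 1, 1, 1, 1]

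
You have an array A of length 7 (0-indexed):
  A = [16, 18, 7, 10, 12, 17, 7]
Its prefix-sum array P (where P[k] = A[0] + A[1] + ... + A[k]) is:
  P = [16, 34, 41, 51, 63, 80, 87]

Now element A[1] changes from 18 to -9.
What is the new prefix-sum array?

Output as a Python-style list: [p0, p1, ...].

Answer: [16, 7, 14, 24, 36, 53, 60]

Derivation:
Change: A[1] 18 -> -9, delta = -27
P[k] for k < 1: unchanged (A[1] not included)
P[k] for k >= 1: shift by delta = -27
  P[0] = 16 + 0 = 16
  P[1] = 34 + -27 = 7
  P[2] = 41 + -27 = 14
  P[3] = 51 + -27 = 24
  P[4] = 63 + -27 = 36
  P[5] = 80 + -27 = 53
  P[6] = 87 + -27 = 60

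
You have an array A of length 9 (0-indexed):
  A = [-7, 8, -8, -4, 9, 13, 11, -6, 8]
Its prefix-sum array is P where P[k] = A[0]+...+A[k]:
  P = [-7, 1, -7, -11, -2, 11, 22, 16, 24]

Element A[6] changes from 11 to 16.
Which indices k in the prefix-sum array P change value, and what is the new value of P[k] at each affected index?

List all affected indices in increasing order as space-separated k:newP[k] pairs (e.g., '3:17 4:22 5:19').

P[k] = A[0] + ... + A[k]
P[k] includes A[6] iff k >= 6
Affected indices: 6, 7, ..., 8; delta = 5
  P[6]: 22 + 5 = 27
  P[7]: 16 + 5 = 21
  P[8]: 24 + 5 = 29

Answer: 6:27 7:21 8:29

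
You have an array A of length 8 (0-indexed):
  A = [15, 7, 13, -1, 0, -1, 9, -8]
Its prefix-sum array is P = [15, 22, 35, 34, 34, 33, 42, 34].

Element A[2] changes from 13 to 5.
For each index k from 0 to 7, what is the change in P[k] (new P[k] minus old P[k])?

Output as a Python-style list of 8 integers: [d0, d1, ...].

Answer: [0, 0, -8, -8, -8, -8, -8, -8]

Derivation:
Element change: A[2] 13 -> 5, delta = -8
For k < 2: P[k] unchanged, delta_P[k] = 0
For k >= 2: P[k] shifts by exactly -8
Delta array: [0, 0, -8, -8, -8, -8, -8, -8]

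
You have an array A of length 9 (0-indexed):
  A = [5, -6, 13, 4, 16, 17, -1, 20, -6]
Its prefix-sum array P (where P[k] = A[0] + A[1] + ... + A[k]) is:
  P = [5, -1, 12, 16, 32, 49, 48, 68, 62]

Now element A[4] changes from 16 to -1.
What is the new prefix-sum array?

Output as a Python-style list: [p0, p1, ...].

Answer: [5, -1, 12, 16, 15, 32, 31, 51, 45]

Derivation:
Change: A[4] 16 -> -1, delta = -17
P[k] for k < 4: unchanged (A[4] not included)
P[k] for k >= 4: shift by delta = -17
  P[0] = 5 + 0 = 5
  P[1] = -1 + 0 = -1
  P[2] = 12 + 0 = 12
  P[3] = 16 + 0 = 16
  P[4] = 32 + -17 = 15
  P[5] = 49 + -17 = 32
  P[6] = 48 + -17 = 31
  P[7] = 68 + -17 = 51
  P[8] = 62 + -17 = 45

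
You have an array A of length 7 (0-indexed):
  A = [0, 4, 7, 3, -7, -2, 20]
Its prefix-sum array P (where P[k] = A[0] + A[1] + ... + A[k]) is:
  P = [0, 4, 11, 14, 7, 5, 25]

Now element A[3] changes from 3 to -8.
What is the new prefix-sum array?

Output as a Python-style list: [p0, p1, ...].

Change: A[3] 3 -> -8, delta = -11
P[k] for k < 3: unchanged (A[3] not included)
P[k] for k >= 3: shift by delta = -11
  P[0] = 0 + 0 = 0
  P[1] = 4 + 0 = 4
  P[2] = 11 + 0 = 11
  P[3] = 14 + -11 = 3
  P[4] = 7 + -11 = -4
  P[5] = 5 + -11 = -6
  P[6] = 25 + -11 = 14

Answer: [0, 4, 11, 3, -4, -6, 14]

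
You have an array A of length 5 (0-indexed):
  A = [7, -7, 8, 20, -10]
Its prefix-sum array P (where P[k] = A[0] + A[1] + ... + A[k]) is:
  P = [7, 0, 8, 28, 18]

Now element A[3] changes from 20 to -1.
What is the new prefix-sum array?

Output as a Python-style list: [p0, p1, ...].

Answer: [7, 0, 8, 7, -3]

Derivation:
Change: A[3] 20 -> -1, delta = -21
P[k] for k < 3: unchanged (A[3] not included)
P[k] for k >= 3: shift by delta = -21
  P[0] = 7 + 0 = 7
  P[1] = 0 + 0 = 0
  P[2] = 8 + 0 = 8
  P[3] = 28 + -21 = 7
  P[4] = 18 + -21 = -3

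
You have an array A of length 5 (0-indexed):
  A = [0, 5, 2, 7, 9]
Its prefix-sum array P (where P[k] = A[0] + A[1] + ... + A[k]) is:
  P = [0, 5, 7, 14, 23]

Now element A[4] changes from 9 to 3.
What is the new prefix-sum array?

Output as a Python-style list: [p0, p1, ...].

Answer: [0, 5, 7, 14, 17]

Derivation:
Change: A[4] 9 -> 3, delta = -6
P[k] for k < 4: unchanged (A[4] not included)
P[k] for k >= 4: shift by delta = -6
  P[0] = 0 + 0 = 0
  P[1] = 5 + 0 = 5
  P[2] = 7 + 0 = 7
  P[3] = 14 + 0 = 14
  P[4] = 23 + -6 = 17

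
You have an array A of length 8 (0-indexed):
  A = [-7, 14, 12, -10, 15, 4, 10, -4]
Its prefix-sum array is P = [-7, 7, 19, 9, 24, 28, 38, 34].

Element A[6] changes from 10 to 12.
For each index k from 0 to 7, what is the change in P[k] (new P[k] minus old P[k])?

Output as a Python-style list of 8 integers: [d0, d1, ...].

Answer: [0, 0, 0, 0, 0, 0, 2, 2]

Derivation:
Element change: A[6] 10 -> 12, delta = 2
For k < 6: P[k] unchanged, delta_P[k] = 0
For k >= 6: P[k] shifts by exactly 2
Delta array: [0, 0, 0, 0, 0, 0, 2, 2]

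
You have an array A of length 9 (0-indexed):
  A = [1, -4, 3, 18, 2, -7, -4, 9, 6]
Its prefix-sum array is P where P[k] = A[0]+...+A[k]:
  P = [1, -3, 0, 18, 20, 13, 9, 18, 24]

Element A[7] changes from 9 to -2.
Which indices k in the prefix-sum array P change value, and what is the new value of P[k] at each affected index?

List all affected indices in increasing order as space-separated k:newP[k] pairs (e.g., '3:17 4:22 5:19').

Answer: 7:7 8:13

Derivation:
P[k] = A[0] + ... + A[k]
P[k] includes A[7] iff k >= 7
Affected indices: 7, 8, ..., 8; delta = -11
  P[7]: 18 + -11 = 7
  P[8]: 24 + -11 = 13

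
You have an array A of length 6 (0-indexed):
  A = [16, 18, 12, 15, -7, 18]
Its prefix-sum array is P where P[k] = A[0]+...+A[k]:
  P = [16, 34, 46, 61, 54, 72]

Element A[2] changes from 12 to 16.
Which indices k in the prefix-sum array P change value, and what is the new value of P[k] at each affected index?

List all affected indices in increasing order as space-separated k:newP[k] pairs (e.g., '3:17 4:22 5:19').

Answer: 2:50 3:65 4:58 5:76

Derivation:
P[k] = A[0] + ... + A[k]
P[k] includes A[2] iff k >= 2
Affected indices: 2, 3, ..., 5; delta = 4
  P[2]: 46 + 4 = 50
  P[3]: 61 + 4 = 65
  P[4]: 54 + 4 = 58
  P[5]: 72 + 4 = 76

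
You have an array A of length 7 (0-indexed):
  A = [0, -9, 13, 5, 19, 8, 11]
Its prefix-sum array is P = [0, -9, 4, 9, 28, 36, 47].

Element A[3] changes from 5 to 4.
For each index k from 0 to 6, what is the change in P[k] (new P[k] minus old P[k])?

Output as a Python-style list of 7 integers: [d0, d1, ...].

Element change: A[3] 5 -> 4, delta = -1
For k < 3: P[k] unchanged, delta_P[k] = 0
For k >= 3: P[k] shifts by exactly -1
Delta array: [0, 0, 0, -1, -1, -1, -1]

Answer: [0, 0, 0, -1, -1, -1, -1]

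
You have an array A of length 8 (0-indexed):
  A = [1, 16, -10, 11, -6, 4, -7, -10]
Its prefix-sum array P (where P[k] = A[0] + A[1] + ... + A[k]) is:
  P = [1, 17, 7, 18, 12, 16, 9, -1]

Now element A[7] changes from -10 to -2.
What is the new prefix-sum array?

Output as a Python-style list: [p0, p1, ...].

Answer: [1, 17, 7, 18, 12, 16, 9, 7]

Derivation:
Change: A[7] -10 -> -2, delta = 8
P[k] for k < 7: unchanged (A[7] not included)
P[k] for k >= 7: shift by delta = 8
  P[0] = 1 + 0 = 1
  P[1] = 17 + 0 = 17
  P[2] = 7 + 0 = 7
  P[3] = 18 + 0 = 18
  P[4] = 12 + 0 = 12
  P[5] = 16 + 0 = 16
  P[6] = 9 + 0 = 9
  P[7] = -1 + 8 = 7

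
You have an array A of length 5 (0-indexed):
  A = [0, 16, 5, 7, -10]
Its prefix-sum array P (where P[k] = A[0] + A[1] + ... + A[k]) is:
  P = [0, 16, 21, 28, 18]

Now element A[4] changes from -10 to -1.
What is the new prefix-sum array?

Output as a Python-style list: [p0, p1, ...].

Answer: [0, 16, 21, 28, 27]

Derivation:
Change: A[4] -10 -> -1, delta = 9
P[k] for k < 4: unchanged (A[4] not included)
P[k] for k >= 4: shift by delta = 9
  P[0] = 0 + 0 = 0
  P[1] = 16 + 0 = 16
  P[2] = 21 + 0 = 21
  P[3] = 28 + 0 = 28
  P[4] = 18 + 9 = 27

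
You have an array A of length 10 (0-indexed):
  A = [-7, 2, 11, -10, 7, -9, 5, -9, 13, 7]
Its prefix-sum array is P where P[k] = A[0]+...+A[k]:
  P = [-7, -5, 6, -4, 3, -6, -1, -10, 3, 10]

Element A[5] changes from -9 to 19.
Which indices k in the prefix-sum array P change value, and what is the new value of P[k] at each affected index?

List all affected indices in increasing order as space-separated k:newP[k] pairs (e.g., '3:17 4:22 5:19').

Answer: 5:22 6:27 7:18 8:31 9:38

Derivation:
P[k] = A[0] + ... + A[k]
P[k] includes A[5] iff k >= 5
Affected indices: 5, 6, ..., 9; delta = 28
  P[5]: -6 + 28 = 22
  P[6]: -1 + 28 = 27
  P[7]: -10 + 28 = 18
  P[8]: 3 + 28 = 31
  P[9]: 10 + 28 = 38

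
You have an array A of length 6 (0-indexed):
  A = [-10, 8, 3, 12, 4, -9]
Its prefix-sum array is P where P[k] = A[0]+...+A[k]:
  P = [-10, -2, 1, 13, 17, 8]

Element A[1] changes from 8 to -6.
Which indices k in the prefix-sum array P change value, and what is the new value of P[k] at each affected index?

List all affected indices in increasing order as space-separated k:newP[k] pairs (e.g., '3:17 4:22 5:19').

P[k] = A[0] + ... + A[k]
P[k] includes A[1] iff k >= 1
Affected indices: 1, 2, ..., 5; delta = -14
  P[1]: -2 + -14 = -16
  P[2]: 1 + -14 = -13
  P[3]: 13 + -14 = -1
  P[4]: 17 + -14 = 3
  P[5]: 8 + -14 = -6

Answer: 1:-16 2:-13 3:-1 4:3 5:-6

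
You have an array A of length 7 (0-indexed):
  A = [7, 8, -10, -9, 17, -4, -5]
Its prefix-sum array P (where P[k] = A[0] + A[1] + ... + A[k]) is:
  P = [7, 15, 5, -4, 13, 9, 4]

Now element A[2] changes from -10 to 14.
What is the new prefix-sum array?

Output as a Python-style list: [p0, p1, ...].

Change: A[2] -10 -> 14, delta = 24
P[k] for k < 2: unchanged (A[2] not included)
P[k] for k >= 2: shift by delta = 24
  P[0] = 7 + 0 = 7
  P[1] = 15 + 0 = 15
  P[2] = 5 + 24 = 29
  P[3] = -4 + 24 = 20
  P[4] = 13 + 24 = 37
  P[5] = 9 + 24 = 33
  P[6] = 4 + 24 = 28

Answer: [7, 15, 29, 20, 37, 33, 28]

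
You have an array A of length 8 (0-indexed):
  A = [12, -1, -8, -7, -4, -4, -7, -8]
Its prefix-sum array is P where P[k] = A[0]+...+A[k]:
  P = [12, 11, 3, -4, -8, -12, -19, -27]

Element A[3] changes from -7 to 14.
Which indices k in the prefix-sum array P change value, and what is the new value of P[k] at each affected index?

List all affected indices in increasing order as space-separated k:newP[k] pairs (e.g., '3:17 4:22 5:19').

P[k] = A[0] + ... + A[k]
P[k] includes A[3] iff k >= 3
Affected indices: 3, 4, ..., 7; delta = 21
  P[3]: -4 + 21 = 17
  P[4]: -8 + 21 = 13
  P[5]: -12 + 21 = 9
  P[6]: -19 + 21 = 2
  P[7]: -27 + 21 = -6

Answer: 3:17 4:13 5:9 6:2 7:-6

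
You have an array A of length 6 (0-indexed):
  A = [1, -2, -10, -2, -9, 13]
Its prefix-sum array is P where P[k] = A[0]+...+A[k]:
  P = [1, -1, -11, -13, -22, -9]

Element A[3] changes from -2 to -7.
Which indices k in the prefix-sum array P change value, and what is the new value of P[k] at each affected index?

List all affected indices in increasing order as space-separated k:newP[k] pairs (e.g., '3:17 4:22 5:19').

P[k] = A[0] + ... + A[k]
P[k] includes A[3] iff k >= 3
Affected indices: 3, 4, ..., 5; delta = -5
  P[3]: -13 + -5 = -18
  P[4]: -22 + -5 = -27
  P[5]: -9 + -5 = -14

Answer: 3:-18 4:-27 5:-14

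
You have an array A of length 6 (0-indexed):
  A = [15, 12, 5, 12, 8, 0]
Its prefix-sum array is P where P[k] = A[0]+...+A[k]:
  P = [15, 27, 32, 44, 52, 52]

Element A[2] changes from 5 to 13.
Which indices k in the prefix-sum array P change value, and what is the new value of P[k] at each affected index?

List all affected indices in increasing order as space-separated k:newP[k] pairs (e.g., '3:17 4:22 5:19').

P[k] = A[0] + ... + A[k]
P[k] includes A[2] iff k >= 2
Affected indices: 2, 3, ..., 5; delta = 8
  P[2]: 32 + 8 = 40
  P[3]: 44 + 8 = 52
  P[4]: 52 + 8 = 60
  P[5]: 52 + 8 = 60

Answer: 2:40 3:52 4:60 5:60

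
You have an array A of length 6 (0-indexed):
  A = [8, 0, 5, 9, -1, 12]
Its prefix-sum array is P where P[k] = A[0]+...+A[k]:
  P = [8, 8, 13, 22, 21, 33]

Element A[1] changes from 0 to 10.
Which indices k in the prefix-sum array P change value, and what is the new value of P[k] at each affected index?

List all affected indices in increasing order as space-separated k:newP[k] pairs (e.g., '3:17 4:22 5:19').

P[k] = A[0] + ... + A[k]
P[k] includes A[1] iff k >= 1
Affected indices: 1, 2, ..., 5; delta = 10
  P[1]: 8 + 10 = 18
  P[2]: 13 + 10 = 23
  P[3]: 22 + 10 = 32
  P[4]: 21 + 10 = 31
  P[5]: 33 + 10 = 43

Answer: 1:18 2:23 3:32 4:31 5:43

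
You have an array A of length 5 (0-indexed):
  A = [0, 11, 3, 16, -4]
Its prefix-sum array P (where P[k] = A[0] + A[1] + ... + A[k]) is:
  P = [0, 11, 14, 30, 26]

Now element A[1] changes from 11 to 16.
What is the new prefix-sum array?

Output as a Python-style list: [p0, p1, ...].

Change: A[1] 11 -> 16, delta = 5
P[k] for k < 1: unchanged (A[1] not included)
P[k] for k >= 1: shift by delta = 5
  P[0] = 0 + 0 = 0
  P[1] = 11 + 5 = 16
  P[2] = 14 + 5 = 19
  P[3] = 30 + 5 = 35
  P[4] = 26 + 5 = 31

Answer: [0, 16, 19, 35, 31]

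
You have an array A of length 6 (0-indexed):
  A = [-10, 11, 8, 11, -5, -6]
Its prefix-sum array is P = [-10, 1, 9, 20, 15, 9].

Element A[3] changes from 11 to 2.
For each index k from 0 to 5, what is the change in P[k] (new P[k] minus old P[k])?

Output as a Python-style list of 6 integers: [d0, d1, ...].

Element change: A[3] 11 -> 2, delta = -9
For k < 3: P[k] unchanged, delta_P[k] = 0
For k >= 3: P[k] shifts by exactly -9
Delta array: [0, 0, 0, -9, -9, -9]

Answer: [0, 0, 0, -9, -9, -9]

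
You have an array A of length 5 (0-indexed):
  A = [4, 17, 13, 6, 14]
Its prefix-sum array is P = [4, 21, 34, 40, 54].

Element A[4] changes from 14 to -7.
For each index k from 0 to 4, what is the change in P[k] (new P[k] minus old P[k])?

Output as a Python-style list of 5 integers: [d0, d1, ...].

Answer: [0, 0, 0, 0, -21]

Derivation:
Element change: A[4] 14 -> -7, delta = -21
For k < 4: P[k] unchanged, delta_P[k] = 0
For k >= 4: P[k] shifts by exactly -21
Delta array: [0, 0, 0, 0, -21]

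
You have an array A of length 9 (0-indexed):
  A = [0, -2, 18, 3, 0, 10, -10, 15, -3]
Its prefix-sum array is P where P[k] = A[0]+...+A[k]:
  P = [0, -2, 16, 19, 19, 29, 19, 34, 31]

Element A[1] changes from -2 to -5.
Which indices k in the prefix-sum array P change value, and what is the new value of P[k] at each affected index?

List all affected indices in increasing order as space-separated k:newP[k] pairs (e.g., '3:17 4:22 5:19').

Answer: 1:-5 2:13 3:16 4:16 5:26 6:16 7:31 8:28

Derivation:
P[k] = A[0] + ... + A[k]
P[k] includes A[1] iff k >= 1
Affected indices: 1, 2, ..., 8; delta = -3
  P[1]: -2 + -3 = -5
  P[2]: 16 + -3 = 13
  P[3]: 19 + -3 = 16
  P[4]: 19 + -3 = 16
  P[5]: 29 + -3 = 26
  P[6]: 19 + -3 = 16
  P[7]: 34 + -3 = 31
  P[8]: 31 + -3 = 28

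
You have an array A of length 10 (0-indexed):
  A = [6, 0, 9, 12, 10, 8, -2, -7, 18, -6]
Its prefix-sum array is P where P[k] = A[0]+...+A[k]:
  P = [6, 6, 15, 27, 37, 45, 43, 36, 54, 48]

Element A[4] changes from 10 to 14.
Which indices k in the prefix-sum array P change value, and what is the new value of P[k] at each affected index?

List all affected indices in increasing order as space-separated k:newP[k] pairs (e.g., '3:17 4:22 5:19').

Answer: 4:41 5:49 6:47 7:40 8:58 9:52

Derivation:
P[k] = A[0] + ... + A[k]
P[k] includes A[4] iff k >= 4
Affected indices: 4, 5, ..., 9; delta = 4
  P[4]: 37 + 4 = 41
  P[5]: 45 + 4 = 49
  P[6]: 43 + 4 = 47
  P[7]: 36 + 4 = 40
  P[8]: 54 + 4 = 58
  P[9]: 48 + 4 = 52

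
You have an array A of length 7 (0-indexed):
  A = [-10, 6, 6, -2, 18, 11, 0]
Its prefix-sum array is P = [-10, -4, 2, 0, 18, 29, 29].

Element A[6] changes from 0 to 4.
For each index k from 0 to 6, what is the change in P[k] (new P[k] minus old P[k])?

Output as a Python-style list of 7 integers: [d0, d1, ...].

Answer: [0, 0, 0, 0, 0, 0, 4]

Derivation:
Element change: A[6] 0 -> 4, delta = 4
For k < 6: P[k] unchanged, delta_P[k] = 0
For k >= 6: P[k] shifts by exactly 4
Delta array: [0, 0, 0, 0, 0, 0, 4]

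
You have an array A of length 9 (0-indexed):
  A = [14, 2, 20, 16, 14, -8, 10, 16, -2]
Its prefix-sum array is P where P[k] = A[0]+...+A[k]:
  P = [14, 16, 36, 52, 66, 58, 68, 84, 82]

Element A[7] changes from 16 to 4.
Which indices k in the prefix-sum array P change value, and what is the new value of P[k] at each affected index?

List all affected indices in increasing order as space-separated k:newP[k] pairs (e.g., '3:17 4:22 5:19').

Answer: 7:72 8:70

Derivation:
P[k] = A[0] + ... + A[k]
P[k] includes A[7] iff k >= 7
Affected indices: 7, 8, ..., 8; delta = -12
  P[7]: 84 + -12 = 72
  P[8]: 82 + -12 = 70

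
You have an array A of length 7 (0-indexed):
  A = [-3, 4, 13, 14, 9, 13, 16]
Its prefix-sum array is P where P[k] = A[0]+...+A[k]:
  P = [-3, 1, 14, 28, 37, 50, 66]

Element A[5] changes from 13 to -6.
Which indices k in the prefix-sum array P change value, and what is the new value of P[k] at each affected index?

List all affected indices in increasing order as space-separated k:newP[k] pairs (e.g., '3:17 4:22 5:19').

Answer: 5:31 6:47

Derivation:
P[k] = A[0] + ... + A[k]
P[k] includes A[5] iff k >= 5
Affected indices: 5, 6, ..., 6; delta = -19
  P[5]: 50 + -19 = 31
  P[6]: 66 + -19 = 47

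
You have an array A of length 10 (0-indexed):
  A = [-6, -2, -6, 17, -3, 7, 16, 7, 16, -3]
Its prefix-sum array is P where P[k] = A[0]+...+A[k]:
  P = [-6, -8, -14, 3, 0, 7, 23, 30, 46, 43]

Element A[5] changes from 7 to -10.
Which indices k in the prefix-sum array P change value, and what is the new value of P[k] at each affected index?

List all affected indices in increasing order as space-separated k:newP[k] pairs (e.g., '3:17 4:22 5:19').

Answer: 5:-10 6:6 7:13 8:29 9:26

Derivation:
P[k] = A[0] + ... + A[k]
P[k] includes A[5] iff k >= 5
Affected indices: 5, 6, ..., 9; delta = -17
  P[5]: 7 + -17 = -10
  P[6]: 23 + -17 = 6
  P[7]: 30 + -17 = 13
  P[8]: 46 + -17 = 29
  P[9]: 43 + -17 = 26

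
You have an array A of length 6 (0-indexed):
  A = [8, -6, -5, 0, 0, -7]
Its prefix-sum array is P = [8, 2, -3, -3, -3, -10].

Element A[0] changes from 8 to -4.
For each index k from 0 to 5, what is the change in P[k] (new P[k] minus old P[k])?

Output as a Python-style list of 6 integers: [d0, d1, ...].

Element change: A[0] 8 -> -4, delta = -12
For k < 0: P[k] unchanged, delta_P[k] = 0
For k >= 0: P[k] shifts by exactly -12
Delta array: [-12, -12, -12, -12, -12, -12]

Answer: [-12, -12, -12, -12, -12, -12]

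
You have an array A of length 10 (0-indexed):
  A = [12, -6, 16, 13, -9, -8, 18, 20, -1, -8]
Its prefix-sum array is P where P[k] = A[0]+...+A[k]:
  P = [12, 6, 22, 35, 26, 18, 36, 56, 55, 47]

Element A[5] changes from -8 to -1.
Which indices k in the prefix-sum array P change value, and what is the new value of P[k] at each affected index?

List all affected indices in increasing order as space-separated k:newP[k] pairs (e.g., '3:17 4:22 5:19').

P[k] = A[0] + ... + A[k]
P[k] includes A[5] iff k >= 5
Affected indices: 5, 6, ..., 9; delta = 7
  P[5]: 18 + 7 = 25
  P[6]: 36 + 7 = 43
  P[7]: 56 + 7 = 63
  P[8]: 55 + 7 = 62
  P[9]: 47 + 7 = 54

Answer: 5:25 6:43 7:63 8:62 9:54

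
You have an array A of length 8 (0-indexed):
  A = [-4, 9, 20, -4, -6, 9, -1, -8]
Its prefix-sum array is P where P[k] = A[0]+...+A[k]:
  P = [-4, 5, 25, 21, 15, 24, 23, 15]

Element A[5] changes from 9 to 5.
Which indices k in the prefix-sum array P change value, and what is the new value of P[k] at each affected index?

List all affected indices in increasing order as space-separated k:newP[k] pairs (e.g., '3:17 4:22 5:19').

Answer: 5:20 6:19 7:11

Derivation:
P[k] = A[0] + ... + A[k]
P[k] includes A[5] iff k >= 5
Affected indices: 5, 6, ..., 7; delta = -4
  P[5]: 24 + -4 = 20
  P[6]: 23 + -4 = 19
  P[7]: 15 + -4 = 11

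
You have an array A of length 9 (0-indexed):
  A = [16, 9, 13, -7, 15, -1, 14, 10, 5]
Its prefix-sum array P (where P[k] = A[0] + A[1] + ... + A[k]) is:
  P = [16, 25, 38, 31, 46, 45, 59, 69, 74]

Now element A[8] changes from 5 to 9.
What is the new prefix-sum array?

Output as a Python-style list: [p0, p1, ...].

Answer: [16, 25, 38, 31, 46, 45, 59, 69, 78]

Derivation:
Change: A[8] 5 -> 9, delta = 4
P[k] for k < 8: unchanged (A[8] not included)
P[k] for k >= 8: shift by delta = 4
  P[0] = 16 + 0 = 16
  P[1] = 25 + 0 = 25
  P[2] = 38 + 0 = 38
  P[3] = 31 + 0 = 31
  P[4] = 46 + 0 = 46
  P[5] = 45 + 0 = 45
  P[6] = 59 + 0 = 59
  P[7] = 69 + 0 = 69
  P[8] = 74 + 4 = 78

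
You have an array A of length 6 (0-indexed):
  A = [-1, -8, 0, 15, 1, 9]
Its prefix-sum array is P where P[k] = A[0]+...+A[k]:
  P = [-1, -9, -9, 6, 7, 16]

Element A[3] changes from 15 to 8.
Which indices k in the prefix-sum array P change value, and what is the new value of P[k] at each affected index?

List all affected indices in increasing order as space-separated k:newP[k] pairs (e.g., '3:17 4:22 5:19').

P[k] = A[0] + ... + A[k]
P[k] includes A[3] iff k >= 3
Affected indices: 3, 4, ..., 5; delta = -7
  P[3]: 6 + -7 = -1
  P[4]: 7 + -7 = 0
  P[5]: 16 + -7 = 9

Answer: 3:-1 4:0 5:9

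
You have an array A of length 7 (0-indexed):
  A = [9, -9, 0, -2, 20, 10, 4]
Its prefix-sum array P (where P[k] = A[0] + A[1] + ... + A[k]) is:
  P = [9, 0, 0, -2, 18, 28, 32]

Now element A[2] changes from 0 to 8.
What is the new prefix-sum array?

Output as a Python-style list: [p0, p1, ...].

Change: A[2] 0 -> 8, delta = 8
P[k] for k < 2: unchanged (A[2] not included)
P[k] for k >= 2: shift by delta = 8
  P[0] = 9 + 0 = 9
  P[1] = 0 + 0 = 0
  P[2] = 0 + 8 = 8
  P[3] = -2 + 8 = 6
  P[4] = 18 + 8 = 26
  P[5] = 28 + 8 = 36
  P[6] = 32 + 8 = 40

Answer: [9, 0, 8, 6, 26, 36, 40]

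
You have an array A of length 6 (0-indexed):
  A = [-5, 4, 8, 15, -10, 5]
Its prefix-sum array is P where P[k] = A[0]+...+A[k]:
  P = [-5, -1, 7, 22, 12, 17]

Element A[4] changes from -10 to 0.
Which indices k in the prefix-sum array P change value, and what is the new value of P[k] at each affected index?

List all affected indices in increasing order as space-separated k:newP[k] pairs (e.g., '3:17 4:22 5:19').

Answer: 4:22 5:27

Derivation:
P[k] = A[0] + ... + A[k]
P[k] includes A[4] iff k >= 4
Affected indices: 4, 5, ..., 5; delta = 10
  P[4]: 12 + 10 = 22
  P[5]: 17 + 10 = 27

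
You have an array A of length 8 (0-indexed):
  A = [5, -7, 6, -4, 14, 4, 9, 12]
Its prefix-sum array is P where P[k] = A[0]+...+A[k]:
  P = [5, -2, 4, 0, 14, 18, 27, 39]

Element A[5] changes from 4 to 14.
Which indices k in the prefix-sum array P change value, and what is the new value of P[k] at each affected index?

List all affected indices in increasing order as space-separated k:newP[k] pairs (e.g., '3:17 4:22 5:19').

Answer: 5:28 6:37 7:49

Derivation:
P[k] = A[0] + ... + A[k]
P[k] includes A[5] iff k >= 5
Affected indices: 5, 6, ..., 7; delta = 10
  P[5]: 18 + 10 = 28
  P[6]: 27 + 10 = 37
  P[7]: 39 + 10 = 49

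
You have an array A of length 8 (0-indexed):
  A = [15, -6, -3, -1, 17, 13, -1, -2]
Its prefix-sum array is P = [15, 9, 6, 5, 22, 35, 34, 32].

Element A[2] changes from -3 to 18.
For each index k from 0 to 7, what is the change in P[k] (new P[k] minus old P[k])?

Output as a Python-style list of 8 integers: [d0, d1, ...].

Answer: [0, 0, 21, 21, 21, 21, 21, 21]

Derivation:
Element change: A[2] -3 -> 18, delta = 21
For k < 2: P[k] unchanged, delta_P[k] = 0
For k >= 2: P[k] shifts by exactly 21
Delta array: [0, 0, 21, 21, 21, 21, 21, 21]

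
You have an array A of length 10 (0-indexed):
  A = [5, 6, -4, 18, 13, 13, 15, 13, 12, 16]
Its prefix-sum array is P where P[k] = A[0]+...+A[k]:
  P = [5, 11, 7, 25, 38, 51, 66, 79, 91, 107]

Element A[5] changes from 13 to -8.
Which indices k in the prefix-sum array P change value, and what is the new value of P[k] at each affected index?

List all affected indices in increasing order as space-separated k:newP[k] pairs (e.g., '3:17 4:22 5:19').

P[k] = A[0] + ... + A[k]
P[k] includes A[5] iff k >= 5
Affected indices: 5, 6, ..., 9; delta = -21
  P[5]: 51 + -21 = 30
  P[6]: 66 + -21 = 45
  P[7]: 79 + -21 = 58
  P[8]: 91 + -21 = 70
  P[9]: 107 + -21 = 86

Answer: 5:30 6:45 7:58 8:70 9:86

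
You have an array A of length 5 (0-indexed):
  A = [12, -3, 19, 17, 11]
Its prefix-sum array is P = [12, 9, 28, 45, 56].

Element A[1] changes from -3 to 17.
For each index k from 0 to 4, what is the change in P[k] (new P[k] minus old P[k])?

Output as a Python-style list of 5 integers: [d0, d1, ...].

Answer: [0, 20, 20, 20, 20]

Derivation:
Element change: A[1] -3 -> 17, delta = 20
For k < 1: P[k] unchanged, delta_P[k] = 0
For k >= 1: P[k] shifts by exactly 20
Delta array: [0, 20, 20, 20, 20]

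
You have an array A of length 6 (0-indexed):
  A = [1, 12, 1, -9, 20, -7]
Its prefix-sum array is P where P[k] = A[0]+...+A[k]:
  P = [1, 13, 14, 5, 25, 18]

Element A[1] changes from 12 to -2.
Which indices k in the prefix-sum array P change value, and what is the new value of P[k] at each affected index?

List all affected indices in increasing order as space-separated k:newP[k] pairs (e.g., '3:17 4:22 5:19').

Answer: 1:-1 2:0 3:-9 4:11 5:4

Derivation:
P[k] = A[0] + ... + A[k]
P[k] includes A[1] iff k >= 1
Affected indices: 1, 2, ..., 5; delta = -14
  P[1]: 13 + -14 = -1
  P[2]: 14 + -14 = 0
  P[3]: 5 + -14 = -9
  P[4]: 25 + -14 = 11
  P[5]: 18 + -14 = 4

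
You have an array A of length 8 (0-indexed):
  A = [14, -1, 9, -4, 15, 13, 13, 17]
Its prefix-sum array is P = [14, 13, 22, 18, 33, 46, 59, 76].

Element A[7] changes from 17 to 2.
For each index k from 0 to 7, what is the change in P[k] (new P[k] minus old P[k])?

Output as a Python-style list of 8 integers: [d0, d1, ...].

Answer: [0, 0, 0, 0, 0, 0, 0, -15]

Derivation:
Element change: A[7] 17 -> 2, delta = -15
For k < 7: P[k] unchanged, delta_P[k] = 0
For k >= 7: P[k] shifts by exactly -15
Delta array: [0, 0, 0, 0, 0, 0, 0, -15]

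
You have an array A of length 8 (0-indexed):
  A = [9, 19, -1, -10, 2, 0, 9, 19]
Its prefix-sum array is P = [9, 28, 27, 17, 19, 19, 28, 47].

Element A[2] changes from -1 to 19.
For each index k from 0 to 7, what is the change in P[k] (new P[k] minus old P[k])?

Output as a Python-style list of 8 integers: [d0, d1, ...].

Answer: [0, 0, 20, 20, 20, 20, 20, 20]

Derivation:
Element change: A[2] -1 -> 19, delta = 20
For k < 2: P[k] unchanged, delta_P[k] = 0
For k >= 2: P[k] shifts by exactly 20
Delta array: [0, 0, 20, 20, 20, 20, 20, 20]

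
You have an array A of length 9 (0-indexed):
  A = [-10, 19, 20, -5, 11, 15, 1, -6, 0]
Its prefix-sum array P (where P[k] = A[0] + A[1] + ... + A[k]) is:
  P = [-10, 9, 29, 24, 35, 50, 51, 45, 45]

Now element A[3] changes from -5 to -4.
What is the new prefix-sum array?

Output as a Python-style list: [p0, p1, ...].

Answer: [-10, 9, 29, 25, 36, 51, 52, 46, 46]

Derivation:
Change: A[3] -5 -> -4, delta = 1
P[k] for k < 3: unchanged (A[3] not included)
P[k] for k >= 3: shift by delta = 1
  P[0] = -10 + 0 = -10
  P[1] = 9 + 0 = 9
  P[2] = 29 + 0 = 29
  P[3] = 24 + 1 = 25
  P[4] = 35 + 1 = 36
  P[5] = 50 + 1 = 51
  P[6] = 51 + 1 = 52
  P[7] = 45 + 1 = 46
  P[8] = 45 + 1 = 46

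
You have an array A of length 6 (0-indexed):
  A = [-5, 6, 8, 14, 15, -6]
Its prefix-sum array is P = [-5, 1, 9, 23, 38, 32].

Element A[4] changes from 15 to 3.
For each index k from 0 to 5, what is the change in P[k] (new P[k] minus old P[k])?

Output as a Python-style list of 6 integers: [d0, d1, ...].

Element change: A[4] 15 -> 3, delta = -12
For k < 4: P[k] unchanged, delta_P[k] = 0
For k >= 4: P[k] shifts by exactly -12
Delta array: [0, 0, 0, 0, -12, -12]

Answer: [0, 0, 0, 0, -12, -12]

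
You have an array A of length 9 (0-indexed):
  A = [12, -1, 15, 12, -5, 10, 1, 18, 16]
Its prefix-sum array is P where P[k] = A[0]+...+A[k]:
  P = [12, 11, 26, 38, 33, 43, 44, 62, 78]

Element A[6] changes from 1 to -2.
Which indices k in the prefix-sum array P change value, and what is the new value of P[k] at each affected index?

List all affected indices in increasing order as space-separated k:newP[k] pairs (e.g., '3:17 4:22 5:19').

Answer: 6:41 7:59 8:75

Derivation:
P[k] = A[0] + ... + A[k]
P[k] includes A[6] iff k >= 6
Affected indices: 6, 7, ..., 8; delta = -3
  P[6]: 44 + -3 = 41
  P[7]: 62 + -3 = 59
  P[8]: 78 + -3 = 75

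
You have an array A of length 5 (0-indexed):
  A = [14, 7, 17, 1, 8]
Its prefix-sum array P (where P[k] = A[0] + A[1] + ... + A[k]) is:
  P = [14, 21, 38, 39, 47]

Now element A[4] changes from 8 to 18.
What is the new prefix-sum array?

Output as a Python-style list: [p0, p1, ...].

Change: A[4] 8 -> 18, delta = 10
P[k] for k < 4: unchanged (A[4] not included)
P[k] for k >= 4: shift by delta = 10
  P[0] = 14 + 0 = 14
  P[1] = 21 + 0 = 21
  P[2] = 38 + 0 = 38
  P[3] = 39 + 0 = 39
  P[4] = 47 + 10 = 57

Answer: [14, 21, 38, 39, 57]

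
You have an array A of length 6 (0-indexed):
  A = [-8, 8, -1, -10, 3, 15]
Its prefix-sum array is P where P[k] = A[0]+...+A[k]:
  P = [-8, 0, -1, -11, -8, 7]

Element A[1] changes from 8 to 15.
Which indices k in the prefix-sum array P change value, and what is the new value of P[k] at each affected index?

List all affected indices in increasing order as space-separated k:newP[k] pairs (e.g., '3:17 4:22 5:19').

P[k] = A[0] + ... + A[k]
P[k] includes A[1] iff k >= 1
Affected indices: 1, 2, ..., 5; delta = 7
  P[1]: 0 + 7 = 7
  P[2]: -1 + 7 = 6
  P[3]: -11 + 7 = -4
  P[4]: -8 + 7 = -1
  P[5]: 7 + 7 = 14

Answer: 1:7 2:6 3:-4 4:-1 5:14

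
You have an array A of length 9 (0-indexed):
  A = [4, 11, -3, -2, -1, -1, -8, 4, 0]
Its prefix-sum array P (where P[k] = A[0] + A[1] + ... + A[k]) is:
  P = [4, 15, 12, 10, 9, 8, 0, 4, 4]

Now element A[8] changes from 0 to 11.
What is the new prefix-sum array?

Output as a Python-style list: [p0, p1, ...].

Answer: [4, 15, 12, 10, 9, 8, 0, 4, 15]

Derivation:
Change: A[8] 0 -> 11, delta = 11
P[k] for k < 8: unchanged (A[8] not included)
P[k] for k >= 8: shift by delta = 11
  P[0] = 4 + 0 = 4
  P[1] = 15 + 0 = 15
  P[2] = 12 + 0 = 12
  P[3] = 10 + 0 = 10
  P[4] = 9 + 0 = 9
  P[5] = 8 + 0 = 8
  P[6] = 0 + 0 = 0
  P[7] = 4 + 0 = 4
  P[8] = 4 + 11 = 15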